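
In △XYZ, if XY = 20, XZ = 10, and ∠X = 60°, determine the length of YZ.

Law of cosines: YZ^2 = 20^2 + 10^2 - 2(20)(10)cos(60°) = 300, so YZ = 10*sqrt(3).

10*sqrt(3)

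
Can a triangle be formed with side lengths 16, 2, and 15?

Sort the sides: 2, 15, 16.
It suffices to check that the sum of the two smallest exceeds the largest:
2 + 15 = 17 > 16. ✓
Yes, a valid triangle can be formed.

Yes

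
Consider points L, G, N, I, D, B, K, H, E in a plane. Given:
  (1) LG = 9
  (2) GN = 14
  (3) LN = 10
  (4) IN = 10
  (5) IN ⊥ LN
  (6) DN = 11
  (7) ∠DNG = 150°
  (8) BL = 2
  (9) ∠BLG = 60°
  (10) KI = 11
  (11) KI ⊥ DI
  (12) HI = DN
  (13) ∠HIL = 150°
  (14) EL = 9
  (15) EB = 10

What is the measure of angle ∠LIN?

Step 1: By the law of cosines on triangle INL: IL² = 10² + 10² − 2·10·10·cos(90°) = 200, so IL = 10·√2.
Step 2: By the inverse law of cosines on triangle LIN: cos(∠LIN) = ((10·√2)² + 10² − 10²) / (2·10·√2·10) = 200/282.84 = 0.7071, so ∠LIN = 45°.

Therefore, the measure of angle ∠LIN = 45°.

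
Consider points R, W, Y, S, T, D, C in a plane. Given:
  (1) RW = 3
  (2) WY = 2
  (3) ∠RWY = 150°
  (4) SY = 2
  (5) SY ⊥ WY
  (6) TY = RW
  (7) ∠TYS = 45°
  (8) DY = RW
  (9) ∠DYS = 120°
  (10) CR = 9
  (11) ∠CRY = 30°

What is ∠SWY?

Step 1: By the law of cosines on triangle WYS: WS² = 2² + 2² − 2·2·2·cos(90°) = 8, so WS = 2·√2.
Step 2: By the inverse law of cosines on triangle SWY: cos(∠SWY) = ((2·√2)² + 2² − 2²) / (2·2·√2·2) = 8/11.31 = 0.7071, so ∠SWY = 45°.

Therefore, the measure of angle ∠SWY = 45°.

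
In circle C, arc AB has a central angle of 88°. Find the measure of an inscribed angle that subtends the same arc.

Inscribed angle = 88° / 2 = 44° (inscribed angle theorem).

44°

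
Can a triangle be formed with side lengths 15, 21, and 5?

Check the triangle inequality: 15 + 5 = 20 ≤ 21.
Since the sum of two sides does not exceed the third, no triangle can be formed.

No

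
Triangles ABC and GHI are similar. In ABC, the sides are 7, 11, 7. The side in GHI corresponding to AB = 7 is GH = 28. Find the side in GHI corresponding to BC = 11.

k = 28/7 = 4. HI = 4 * 11 = 44.

44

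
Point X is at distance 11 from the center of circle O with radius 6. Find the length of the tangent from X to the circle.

Let T be the point of tangency. Then OT ⊥ XT (radius ⊥ tangent).
In right triangle OTX: OX² = OT² + XT²
11² = 6² + XT²
XT² = 85, XT = sqrt(85)

sqrt(85)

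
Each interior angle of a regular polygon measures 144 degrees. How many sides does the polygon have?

Each interior angle of a regular n-gon is (n - 2) * 180 / n.
Setting this equal to 144:
(n - 2) * 180 / n = 144
Each exterior angle = 180 - 144 = 36 degrees.
Since exterior angles sum to 360: n = 360 / 36 = 10.

10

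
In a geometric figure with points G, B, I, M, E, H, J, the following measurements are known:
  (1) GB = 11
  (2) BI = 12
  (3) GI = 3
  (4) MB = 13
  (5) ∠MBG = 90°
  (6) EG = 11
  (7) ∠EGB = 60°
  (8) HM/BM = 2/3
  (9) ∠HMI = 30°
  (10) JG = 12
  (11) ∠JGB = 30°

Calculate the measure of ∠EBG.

Step 1: By the law of cosines on triangle BGE: BE² = 11² + 11² − 2·11·11·cos(60°) = 121, so BE = 11.
Step 2: By the inverse law of cosines on triangle EBG: cos(∠EBG) = (11² + 11² − 11²) / (2·11·11) = 121/242 = 0.5, so ∠EBG = 60°.

Therefore, the measure of angle ∠EBG = 60°.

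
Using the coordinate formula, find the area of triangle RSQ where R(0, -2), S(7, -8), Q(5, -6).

Using the Shoelace formula for a triangle:
Area = (1/2)|x0(y1 - y2) + x1(y2 - y0) + x2(y0 - y1)|
Area = (1/2)|0(-8 - -6) + 7(-6 - -2) + 5(-2 - -8)|
Area = (1/2)|0 + -28 + 30|
Area = (1/2)|2|
Area = (1/2)(2)
Area = 1

1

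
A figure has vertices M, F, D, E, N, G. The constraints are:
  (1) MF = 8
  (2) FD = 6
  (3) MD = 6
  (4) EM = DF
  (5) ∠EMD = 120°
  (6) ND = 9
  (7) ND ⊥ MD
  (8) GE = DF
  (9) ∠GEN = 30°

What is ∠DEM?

From the given relations: EM = DF = 6.
Step 1: By the law of cosines on triangle EMD: ED² = 6² + 6² − 2·6·6·cos(120°) = 108, so ED = 6·√3.
Step 2: By the inverse law of cosines on triangle DEM: cos(∠DEM) = ((6·√3)² + 6² − 6²) / (2·6·√3·6) = 108/124.71 = 0.866, so ∠DEM = 30°.

Therefore, the measure of angle ∠DEM = 30°.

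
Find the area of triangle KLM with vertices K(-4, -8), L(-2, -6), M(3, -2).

The Shoelace formula computes the area from vertex coordinates by summing cross products.
For vertices (-4,-8), (-2,-6), (3,-2):
Signed sum = -4*-6 - -2*-8 + -2*-2 - 3*-6 + 3*-8 - -4*-2
= 8 + 22 + -32 = -2
Area = (1/2)|-2| = 1.

1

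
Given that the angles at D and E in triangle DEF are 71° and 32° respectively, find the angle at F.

The interior angles sum to 180°: angle F = 180 - 71 - 32 = 77°.
The triangle is acute (angles 71°, 32°, 77°).

77 degrees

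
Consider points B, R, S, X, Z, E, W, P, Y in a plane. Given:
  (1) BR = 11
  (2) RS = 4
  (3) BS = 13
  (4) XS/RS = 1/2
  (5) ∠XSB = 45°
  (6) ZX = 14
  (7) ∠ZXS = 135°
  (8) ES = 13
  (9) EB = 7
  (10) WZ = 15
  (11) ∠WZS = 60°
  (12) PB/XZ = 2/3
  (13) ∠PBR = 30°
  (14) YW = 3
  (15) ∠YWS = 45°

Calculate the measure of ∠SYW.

From the given relations: XS = 1/2·RS = 1/2·4 = 2.
Step 1: By the law of cosines on triangle ZXS: ZS² = 14² + 2² − 2·14·2·cos(135°) = 239.6, so ZS ≈ 15.48.
Step 2: By the law of cosines on triangle SZW: SW² = 15.48² + 15² − 2·15.48·15·cos(60°) = 232.41, so SW ≈ 15.25.
Step 3: By the law of cosines on triangle YWS: YS² = 3² + 15.25² − 2·3·15.25·cos(45°) = 176.73, so YS ≈ 13.29.
Step 4: By the inverse law of cosines on triangle SYW: cos(∠SYW) = (13.29² + 3² − 15.25²) / (2·13.29·3) = -46.68/79.76 = -0.5852, so ∠SYW = 125.82°.

Therefore, the measure of angle ∠SYW = 125.82°.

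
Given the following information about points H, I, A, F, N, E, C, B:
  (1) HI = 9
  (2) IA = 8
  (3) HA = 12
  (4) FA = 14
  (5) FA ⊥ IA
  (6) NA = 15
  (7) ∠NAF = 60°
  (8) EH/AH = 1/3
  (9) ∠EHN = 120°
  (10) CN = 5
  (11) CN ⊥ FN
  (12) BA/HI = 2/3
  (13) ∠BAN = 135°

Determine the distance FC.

Step 1: By the law of cosines on triangle FAN: FN² = 14² + 15² − 2·14·15·cos(60°) = 211, so FN ≈ 14.53.
Step 2: By the law of cosines on triangle FNC: FC² = 14.53² + 5² − 2·14.53·5·cos(90°) = 236, so FC = 2·√59.

Therefore, the length of FC = 2·√59.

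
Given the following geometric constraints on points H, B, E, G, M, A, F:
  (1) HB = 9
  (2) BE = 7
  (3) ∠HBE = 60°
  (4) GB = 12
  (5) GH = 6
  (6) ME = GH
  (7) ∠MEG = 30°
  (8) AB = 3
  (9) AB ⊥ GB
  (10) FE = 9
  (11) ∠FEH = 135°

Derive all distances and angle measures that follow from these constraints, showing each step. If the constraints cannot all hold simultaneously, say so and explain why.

The constraints are consistent.

From the given relations:
  ME = GH = 6

Step 1: From HB = 9, BE = 7, and ∠HBE = 60°, by the law of cosines:
  HE² = HB² + BE² - 2·HB·BE·cos(60°) = 81 + 49 - 63 = 67
  HE = √67

Step 2: From GB = 12, BA = 3, and ∠GBA = 90°, by the law of cosines:
  GA² = GB² + BA² - 2·GB·BA·cos(90°) = 144 + 9 - 0 = 153
  GA = 3·√17

Step 3: From HB = 9, HG = 6, BG = 12, by the inverse law of cosines:
  cos(∠BHG) = (HB² + HG² - BG²) / (2·HB·HG)
  ∠BHG = 104.48°

Step 4: From BG = 12, BH = 9, GH = 6, by the inverse law of cosines:
  cos(∠GBH) = (BG² + BH² - GH²) / (2·BG·BH)
  ∠GBH = 28.96°

Step 5: From GB = 12, GH = 6, BH = 9, by the inverse law of cosines:
  cos(∠BGH) = (GB² + GH² - BH²) / (2·GB·GH)
  ∠BGH = 46.57°

Step 6: From HE = √67, EF = 9, and ∠HEF = 135°, by the law of cosines:
  HF² = HE² + EF² - 2·HE·EF·cos(135°) = 67 + 81 + 104.2 = 252.2
  HF ≈ 15.88

Step 7: From HB = 9, HE = √67, BE = 7, by the inverse law of cosines:
  cos(∠BHE) = (HB² + HE² - BE²) / (2·HB·HE)
  ∠BHE = 47.78°

Step 8: From EB = 7, EH = √67, BH = 9, by the inverse law of cosines:
  cos(∠BEH) = (EB² + EH² - BH²) / (2·EB·EH)
  ∠BEH = 72.22°

Step 9: From GA = 3·√17, GB = 12, AB = 3, by the inverse law of cosines:
  cos(∠AGB) = (GA² + GB² - AB²) / (2·GA·GB)
  ∠AGB = 14.04°

Step 10: From AB = 3, AG = 3·√17, BG = 12, by the inverse law of cosines:
  cos(∠BAG) = (AB² + AG² - BG²) / (2·AB·AG)
  ∠BAG = 75.96°

Step 11: From HE = √67, HF = 15.88, EF = 9, by the inverse law of cosines:
  cos(∠EHF) = (HE² + HF² - EF²) / (2·HE·HF)
  ∠EHF = 23.62°

Step 12: From FE = 9, FH = 15.88, EH = √67, by the inverse law of cosines:
  cos(∠EFH) = (FE² + FH² - EH²) / (2·FE·FH)
  ∠EFH = 21.38°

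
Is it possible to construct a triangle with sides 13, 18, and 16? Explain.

Sort the sides: 13, 16, 18.
It suffices to check that the sum of the two smallest exceeds the largest:
13 + 16 = 29 > 18. ✓
Yes, a valid triangle can be formed.

Yes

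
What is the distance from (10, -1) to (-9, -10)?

d = sqrt((-19)^2 + (-9)^2) = sqrt(442)

sqrt(442)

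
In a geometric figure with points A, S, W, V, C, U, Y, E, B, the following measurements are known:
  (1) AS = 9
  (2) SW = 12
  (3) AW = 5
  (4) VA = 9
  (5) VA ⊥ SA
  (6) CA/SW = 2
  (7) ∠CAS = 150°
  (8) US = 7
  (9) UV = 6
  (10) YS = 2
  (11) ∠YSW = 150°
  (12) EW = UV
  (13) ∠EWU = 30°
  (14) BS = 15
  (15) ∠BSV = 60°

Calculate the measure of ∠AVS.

Step 1: By the law of cosines on triangle VAS: VS² = 9² + 9² − 2·9·9·cos(90°) = 162, so VS = 9·√2.
Step 2: By the inverse law of cosines on triangle AVS: cos(∠AVS) = (9² + (9·√2)² − 9²) / (2·9·9·√2) = 162/229.1 = 0.7071, so ∠AVS = 45°.

Therefore, the measure of angle ∠AVS = 45°.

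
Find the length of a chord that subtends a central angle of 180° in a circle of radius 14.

Drop a perpendicular from the center to the chord, bisecting both the chord and the central angle.
Each half-chord = r sin(θ/2) = 14 sin(90°).
The full chord = 2 × 14 × sin(90°) = 28.

28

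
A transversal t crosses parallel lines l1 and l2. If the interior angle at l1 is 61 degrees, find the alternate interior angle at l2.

Alternate interior angles lie on opposite sides of the transversal, between the parallel lines.
By the alternate interior angle theorem, they are equal: 61 degrees.

61 degrees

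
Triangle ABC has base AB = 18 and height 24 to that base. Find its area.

Area = (1/2)(18)(24) = 216

216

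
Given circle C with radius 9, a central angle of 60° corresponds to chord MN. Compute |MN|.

Chord length = 2r sin(θ/2)
= 2 × 9 × sin(60°/2)
= 2 × 9 × sin(30°)
= 9

9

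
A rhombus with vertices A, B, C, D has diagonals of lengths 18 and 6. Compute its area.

Area = (18 * 6) / 2 = 108 / 2 = 54

54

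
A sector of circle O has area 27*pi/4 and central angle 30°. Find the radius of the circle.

r² = 360 × 27*pi/4 / (π × 30) = 81, so r = 9.

9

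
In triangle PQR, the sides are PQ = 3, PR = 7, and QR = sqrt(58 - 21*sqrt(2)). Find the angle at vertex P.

cos(P) = (3² + 7² - (sqrt(58 - 21*sqrt(2)))²) / (2 × 3 × 7) = sqrt(2)/2, so P = arccos(sqrt(2)/2) = 45°.

45°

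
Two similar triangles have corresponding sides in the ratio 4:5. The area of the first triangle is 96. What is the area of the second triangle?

Area ratio = (4/5)^2 = 16/25. Area of the second triangle = 96 * 25/16 = 150.

150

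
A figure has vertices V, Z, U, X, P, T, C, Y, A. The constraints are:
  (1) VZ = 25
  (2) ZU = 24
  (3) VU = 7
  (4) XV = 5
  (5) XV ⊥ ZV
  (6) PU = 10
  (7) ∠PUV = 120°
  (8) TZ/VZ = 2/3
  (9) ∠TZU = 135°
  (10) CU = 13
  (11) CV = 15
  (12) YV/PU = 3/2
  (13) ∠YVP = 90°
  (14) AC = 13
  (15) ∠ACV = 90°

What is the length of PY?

From the given relations: YV = 3/2·PU = 3/2·10 = 15.
Step 1: By the law of cosines on triangle VUP: VP² = 7² + 10² − 2·7·10·cos(120°) = 219, so VP ≈ 14.8.
Step 2: By the law of cosines on triangle PVY: PY² = 14.8² + 15² − 2·14.8·15·cos(90°) = 444, so PY = 2·√111.

Therefore, the length of PY = 2·√111.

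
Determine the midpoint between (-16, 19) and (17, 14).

M = ((x₁ + x₂)/2, (y₁ + y₂)/2)
= ((-16 + 17)/2, (19 + 14)/2)
= (1/2, 33/2) = (1/2, 33/2)

(1/2, 33/2)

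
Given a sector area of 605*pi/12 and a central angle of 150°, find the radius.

r² = 360 × 605*pi/12 / (π × 150) = 121, so r = 11.

11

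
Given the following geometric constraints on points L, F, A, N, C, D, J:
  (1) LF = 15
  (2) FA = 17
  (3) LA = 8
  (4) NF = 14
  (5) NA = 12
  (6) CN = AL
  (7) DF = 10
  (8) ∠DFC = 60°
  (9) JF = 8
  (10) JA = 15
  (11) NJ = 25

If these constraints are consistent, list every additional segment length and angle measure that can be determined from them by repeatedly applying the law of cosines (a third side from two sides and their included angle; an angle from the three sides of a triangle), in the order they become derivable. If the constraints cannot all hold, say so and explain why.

These constraints are not satisfiable: by the triangle inequality in triangle FNJ, (4) NF = 14 and (9) JF = 8 force NJ ≤ 14 + 8 = 22, but (11) says NJ = 25. No planar figure meets all of them, so nothing further can be derived.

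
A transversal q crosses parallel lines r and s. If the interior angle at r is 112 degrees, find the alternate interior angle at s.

Alternate interior angles lie on opposite sides of the transversal, between the parallel lines.
By the alternate interior angle theorem, they are equal: 112 degrees.

112 degrees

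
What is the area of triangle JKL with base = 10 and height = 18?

A triangle's area is half the area of a rectangle with the same base and height.
Area = (1/2) * 10 * 18 = 90.

90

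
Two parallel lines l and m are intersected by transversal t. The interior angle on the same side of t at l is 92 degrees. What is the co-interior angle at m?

Co-interior angles sum to 180: 180 - 92 = 88 degrees.

88 degrees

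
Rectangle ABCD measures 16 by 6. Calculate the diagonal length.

Using the Pythagorean theorem:
d² = 16² + 6² = 256 + 36 = 292
d = sqrt(292) = 2*sqrt(73)

2*sqrt(73)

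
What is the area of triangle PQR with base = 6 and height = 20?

Area = (1/2) * base * height
Area = (1/2) * 6 * 20
Area = 60

60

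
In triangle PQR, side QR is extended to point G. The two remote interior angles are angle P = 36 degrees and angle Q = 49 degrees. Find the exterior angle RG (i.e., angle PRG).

By the exterior angle theorem, an exterior angle of a triangle equals the sum of the two remote interior angles.
Exterior angle = angle P + angle Q
Exterior angle = 36 + 49 = 85 degrees

85 degrees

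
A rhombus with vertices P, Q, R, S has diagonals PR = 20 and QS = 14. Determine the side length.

Half-diagonals are 10 and 7. side = sqrt(10^2 + 7^2) = sqrt(149)

sqrt(149)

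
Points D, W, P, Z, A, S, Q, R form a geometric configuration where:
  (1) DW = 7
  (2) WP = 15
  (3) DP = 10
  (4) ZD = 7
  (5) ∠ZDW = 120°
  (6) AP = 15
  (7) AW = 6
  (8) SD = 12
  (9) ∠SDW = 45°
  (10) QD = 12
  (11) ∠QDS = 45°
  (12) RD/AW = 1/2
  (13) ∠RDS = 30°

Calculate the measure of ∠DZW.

Step 1: By the law of cosines on triangle ZDW: ZW² = 7² + 7² − 2·7·7·cos(120°) = 147, so ZW = 7·√3.
Step 2: By the inverse law of cosines on triangle DZW: cos(∠DZW) = (7² + (7·√3)² − 7²) / (2·7·7·√3) = 147/169.74 = 0.866, so ∠DZW = 30°.

Therefore, the measure of angle ∠DZW = 30°.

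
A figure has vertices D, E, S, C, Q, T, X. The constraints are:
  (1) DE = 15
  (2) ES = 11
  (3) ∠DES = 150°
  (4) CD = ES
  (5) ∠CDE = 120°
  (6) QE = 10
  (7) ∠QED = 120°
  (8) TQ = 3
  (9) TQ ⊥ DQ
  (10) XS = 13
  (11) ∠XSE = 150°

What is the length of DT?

Step 1: By the law of cosines on triangle DEQ: DQ² = 15² + 10² − 2·15·10·cos(120°) = 475, so DQ = 5·√19.
Step 2: By the law of cosines on triangle DQT: DT² = (5·√19)² + 3² − 2·5·√19·3·cos(90°) = 484, so DT = 22.

Therefore, the length of DT = 22.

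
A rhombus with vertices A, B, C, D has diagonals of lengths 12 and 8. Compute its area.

Area = (12 * 8) / 2 = 96 / 2 = 48

48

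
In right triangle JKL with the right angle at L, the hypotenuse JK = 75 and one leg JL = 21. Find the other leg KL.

By the Pythagorean theorem: KL^2 = JK^2 - JL^2
KL^2 = 75^2 - 21^2 = 5625 - 441 = 5184
KL = sqrt(5184) = 72

72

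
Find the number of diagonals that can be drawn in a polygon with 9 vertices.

Each of the 9 vertices connects to 6 non-adjacent vertices via diagonals.
Total connections = 9 × 6 = 54, but each diagonal is counted twice.
Number of diagonals = 54 / 2 = 27.

27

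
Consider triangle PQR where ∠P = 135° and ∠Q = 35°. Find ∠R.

The interior angles sum to 180°: angle R = 180 - 135 - 35 = 10°.
The triangle is obtuse (angles 135°, 35°, 10°).

10 degrees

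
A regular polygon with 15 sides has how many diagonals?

Total line segments between 15 vertices = C(15,2) = 105.
Subtract the 15 sides: 105 - 15 = 90 diagonals.

90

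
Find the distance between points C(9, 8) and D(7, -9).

d = sqrt((-2)^2 + (-17)^2) = sqrt(293)

sqrt(293)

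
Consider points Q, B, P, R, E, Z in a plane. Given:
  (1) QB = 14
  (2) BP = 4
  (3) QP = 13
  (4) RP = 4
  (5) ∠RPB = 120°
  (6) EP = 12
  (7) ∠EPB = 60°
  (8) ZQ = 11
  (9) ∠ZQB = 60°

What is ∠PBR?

Step 1: By the law of cosines on triangle BPR: BR² = 4² + 4² − 2·4·4·cos(120°) = 48, so BR = 4·√3.
Step 2: By the inverse law of cosines on triangle PBR: cos(∠PBR) = (4² + (4·√3)² − 4²) / (2·4·4·√3) = 48/55.43 = 0.866, so ∠PBR = 30°.

Therefore, the measure of angle ∠PBR = 30°.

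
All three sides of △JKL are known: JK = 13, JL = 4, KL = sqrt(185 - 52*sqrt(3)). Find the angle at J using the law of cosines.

When all three sides of a triangle are known, the law of cosines can be rearranged to find any angle.
cos(C) = (a² + b² - c²) / (2ab) gives cos(J) = sqrt(3)/2.
Taking the inverse cosine: J = 30°.

30°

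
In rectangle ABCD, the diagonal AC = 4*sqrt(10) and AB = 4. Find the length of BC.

Using the Pythagorean theorem: d^2 = a^2 + b^2
b^2 = d^2 - a^2
b^2 = 160 - 16
b^2 = 144
b = sqrt(144) = 12

12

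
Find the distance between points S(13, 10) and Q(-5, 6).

d = sqrt((-18)^2 + (-4)^2) = sqrt(340) = 2*sqrt(85)

2*sqrt(85)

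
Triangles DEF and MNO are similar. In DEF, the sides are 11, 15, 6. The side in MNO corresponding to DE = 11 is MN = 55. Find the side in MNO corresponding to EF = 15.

Similar triangles have proportional sides. Setting up the proportion:
MN / DE = NO / EF
55 / 11 = NO / 15
NO = 15 * 55 / 11 = 75.

75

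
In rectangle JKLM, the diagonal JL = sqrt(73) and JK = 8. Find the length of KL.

The diagonal of a rectangle forms a right triangle with the two sides.
Rearranging the Pythagorean theorem: missing side = sqrt(d^2 - known^2).
= sqrt(73 - 64) = sqrt(9) = 3.

3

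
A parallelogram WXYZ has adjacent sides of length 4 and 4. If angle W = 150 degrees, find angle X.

In a parallelogram, consecutive angles are supplementary (sum to 180°).
angle X = 180 - angle W
angle X = 180 - 150
angle X = 30 degrees

30 degrees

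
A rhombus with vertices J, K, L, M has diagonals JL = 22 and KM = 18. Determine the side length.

Half-diagonals are 11 and 9. side = sqrt(11^2 + 9^2) = sqrt(202)

sqrt(202)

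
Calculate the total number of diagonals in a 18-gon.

Total line segments between 18 vertices = C(18,2) = 153.
Subtract the 18 sides: 153 - 18 = 135 diagonals.

135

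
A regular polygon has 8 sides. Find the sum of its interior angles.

The sum of interior angles of an n-sided polygon is (n - 2) * 180.
For n = 8: (8 - 2) * 180 = 6 * 180 = 1080 degrees.

1080 degrees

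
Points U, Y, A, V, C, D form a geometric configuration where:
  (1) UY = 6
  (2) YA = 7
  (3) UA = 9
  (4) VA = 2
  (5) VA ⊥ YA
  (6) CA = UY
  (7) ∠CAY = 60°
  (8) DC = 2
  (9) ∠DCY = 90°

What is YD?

From the given relations: CA = UY = 6.
Step 1: By the law of cosines on triangle CAY: CY² = 6² + 7² − 2·6·7·cos(60°) = 43, so CY = √43.
Step 2: By the law of cosines on triangle YCD: YD² = √43² + 2² − 2·√43·2·cos(90°) = 47, so YD = √47.

Therefore, the length of YD = √47.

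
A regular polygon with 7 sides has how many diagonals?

Total line segments between 7 vertices = C(7,2) = 21.
Subtract the 7 sides: 21 - 7 = 14 diagonals.

14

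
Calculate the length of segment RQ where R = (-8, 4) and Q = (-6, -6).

The horizontal distance is |-6 - -8| = 2 and the vertical distance is |-6 - 4| = 10.
By the Pythagorean theorem, d = sqrt(2^2 + 10^2) = sqrt(104) = 2*sqrt(26).

2*sqrt(26)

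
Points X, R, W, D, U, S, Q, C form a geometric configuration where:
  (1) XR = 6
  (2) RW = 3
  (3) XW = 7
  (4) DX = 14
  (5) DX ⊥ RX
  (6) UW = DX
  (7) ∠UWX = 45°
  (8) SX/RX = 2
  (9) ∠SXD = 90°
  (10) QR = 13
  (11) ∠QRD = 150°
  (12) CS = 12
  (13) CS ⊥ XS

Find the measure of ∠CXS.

From the given relations: SX = 2·RX = 2·6 = 12.
Step 1: By the law of cosines on triangle XSC: XC² = 12² + 12² − 2·12·12·cos(90°) = 288, so XC = 12·√2.
Step 2: By the inverse law of cosines on triangle CXS: cos(∠CXS) = ((12·√2)² + 12² − 12²) / (2·12·√2·12) = 288/407.29 = 0.7071, so ∠CXS = 45°.

Therefore, the measure of angle ∠CXS = 45°.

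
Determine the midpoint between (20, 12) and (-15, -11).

The midpoint is the point halfway along the segment.
Move half the horizontal distance: 20 + (-15 - 20)/2 = 20 + -35/2 = 5/2
Move half the vertical distance: 12 + (-11 - 12)/2 = 12 + -23/2 = 1/2
Midpoint = (5/2, 1/2)

(5/2, 1/2)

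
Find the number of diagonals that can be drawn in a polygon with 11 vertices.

Total line segments between 11 vertices = C(11,2) = 55.
Subtract the 11 sides: 55 - 11 = 44 diagonals.

44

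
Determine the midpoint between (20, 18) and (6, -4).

M = ((x₁ + x₂)/2, (y₁ + y₂)/2)
= ((20 + 6)/2, (18 + -4)/2)
= (26/2, 14/2) = (13, 7)

(13, 7)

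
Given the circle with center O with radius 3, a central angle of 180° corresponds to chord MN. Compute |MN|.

Chord = 2(3) sin(90°) = 6

6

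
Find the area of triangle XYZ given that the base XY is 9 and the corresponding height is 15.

Area = (1/2) * base * height
Area = (1/2) * 9 * 15
Area = 135/2

135/2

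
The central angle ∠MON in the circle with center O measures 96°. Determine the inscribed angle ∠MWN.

By the inscribed angle theorem, the inscribed angle is half the central angle.
Inscribed angle = 96° / 2 = 48°

48°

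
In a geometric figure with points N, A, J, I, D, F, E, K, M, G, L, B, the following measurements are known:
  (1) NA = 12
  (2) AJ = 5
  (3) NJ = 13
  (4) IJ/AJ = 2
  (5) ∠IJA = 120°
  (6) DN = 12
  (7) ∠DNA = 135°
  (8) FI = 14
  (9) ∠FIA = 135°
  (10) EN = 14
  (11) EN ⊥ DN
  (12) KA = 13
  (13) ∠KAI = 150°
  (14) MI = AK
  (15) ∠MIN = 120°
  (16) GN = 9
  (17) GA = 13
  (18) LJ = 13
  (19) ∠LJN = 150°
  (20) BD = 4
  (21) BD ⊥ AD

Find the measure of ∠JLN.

Step 1: By the law of cosines on triangle LJN: LN² = 13² + 13² − 2·13·13·cos(150°) = 630.72, so LN ≈ 25.11.
Step 2: By the inverse law of cosines on triangle JLN: cos(∠JLN) = (13² + 25.11² − 13²) / (2·13·25.11) = 630.72/652.97 = 0.9659, so ∠JLN = 15°.

Therefore, the measure of angle ∠JLN = 15°.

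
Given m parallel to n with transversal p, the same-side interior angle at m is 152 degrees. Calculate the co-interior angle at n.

Co-interior angles sum to 180: 180 - 152 = 28 degrees.

28 degrees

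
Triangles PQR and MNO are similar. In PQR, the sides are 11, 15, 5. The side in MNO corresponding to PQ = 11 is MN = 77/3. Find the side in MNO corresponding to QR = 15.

Since the triangles are similar, the ratio of corresponding sides is constant.
Scale factor k = MN / PQ = 77/3 / 11 = 7/3
NO = k * QR = 7/3 * 15 = 35

35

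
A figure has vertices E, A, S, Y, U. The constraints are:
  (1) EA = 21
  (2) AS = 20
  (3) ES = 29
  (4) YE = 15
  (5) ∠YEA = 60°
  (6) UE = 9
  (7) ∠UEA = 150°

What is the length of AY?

Step 1: By the law of cosines on triangle AEY: AY² = 21² + 15² − 2·21·15·cos(60°) = 351, so AY = 3·√39.

Therefore, the length of AY = 3·√39.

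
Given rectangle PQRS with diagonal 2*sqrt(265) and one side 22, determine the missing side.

The diagonal of a rectangle forms a right triangle with the two sides.
Rearranging the Pythagorean theorem: missing side = sqrt(d^2 - known^2).
= sqrt(1060 - 484) = sqrt(576) = 24.

24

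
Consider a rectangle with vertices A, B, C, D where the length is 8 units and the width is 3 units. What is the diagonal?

d = sqrt(8^2 + 3^2) = sqrt(73)

sqrt(73)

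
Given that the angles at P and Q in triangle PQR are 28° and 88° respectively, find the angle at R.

By the triangle angle sum property, the three interior angles of any triangle add up to 180°.
We know angle P = 28° and angle Q = 88°, so their sum is 116°.
Therefore angle R = 180° - 116° = 64°.

64 degrees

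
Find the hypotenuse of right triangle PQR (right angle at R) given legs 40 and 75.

In a right triangle, the square of the hypotenuse equals the sum of the squares of the two legs.
The legs are 40 and 75, so the hypotenuse = sqrt(1600 + 5625) = sqrt(7225) = 85.

85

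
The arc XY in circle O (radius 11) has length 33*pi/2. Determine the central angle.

The full circumference is 2πr = 22*pi.
The arc is 33*pi/2 / 22*pi = 3/4 of the full circle.
So the central angle = 3/4 × 360° = 270°.

270°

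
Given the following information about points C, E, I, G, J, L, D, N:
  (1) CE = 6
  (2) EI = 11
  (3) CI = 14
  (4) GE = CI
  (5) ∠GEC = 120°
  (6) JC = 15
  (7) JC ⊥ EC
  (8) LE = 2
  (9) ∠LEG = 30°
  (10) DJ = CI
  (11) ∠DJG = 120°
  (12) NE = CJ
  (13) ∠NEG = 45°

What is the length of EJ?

Step 1: By the law of cosines on triangle ECJ: EJ² = 6² + 15² − 2·6·15·cos(90°) = 261, so EJ = 3·√29.

Therefore, the length of EJ = 3·√29.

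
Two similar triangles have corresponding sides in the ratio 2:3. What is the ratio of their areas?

Area scales with the square of linear dimensions. If every length is multiplied by 2/3, then the area is multiplied by (2/3)^2 = 4/9.
The area ratio is 4:9.

4:9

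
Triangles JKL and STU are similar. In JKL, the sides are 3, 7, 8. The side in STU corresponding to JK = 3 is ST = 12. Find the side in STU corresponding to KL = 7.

Similar triangles have proportional sides. Setting up the proportion:
ST / JK = TU / KL
12 / 3 = TU / 7
TU = 7 * 12 / 3 = 28.

28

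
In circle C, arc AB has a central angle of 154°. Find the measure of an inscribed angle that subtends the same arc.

An inscribed angle intercepts an arc from a point on the circle, while the central angle intercepts the same arc from the center.
The inscribed angle is always half the central angle: 154° / 2 = 77°.

77°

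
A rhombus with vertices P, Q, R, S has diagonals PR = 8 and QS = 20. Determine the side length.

The diagonals of a rhombus bisect each other at right angles.
Half-diagonals: 8/2 = 4 and 20/2 = 10
side = sqrt(4^2 + 10^2)
side = sqrt(16 + 100)
side = sqrt(116) = 2*sqrt(29)

2*sqrt(29)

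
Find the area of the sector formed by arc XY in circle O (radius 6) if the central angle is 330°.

Sector area = πr² × θ/360
= π × 6² × 11/12
= π × 36 × 11/12
= 33*pi

33*pi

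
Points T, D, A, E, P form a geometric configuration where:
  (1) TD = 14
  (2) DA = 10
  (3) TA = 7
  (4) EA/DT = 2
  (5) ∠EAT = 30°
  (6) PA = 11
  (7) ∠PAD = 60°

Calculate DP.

Step 1: By the law of cosines on triangle DAP: DP² = 10² + 11² − 2·10·11·cos(60°) = 111, so DP = √111.

Therefore, the length of DP = √111.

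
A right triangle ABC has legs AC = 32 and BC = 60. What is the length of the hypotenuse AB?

In a right triangle, the square of the hypotenuse equals the sum of the squares of the two legs.
The legs are 32 and 60, so the hypotenuse = sqrt(1024 + 3600) = sqrt(4624) = 68.

68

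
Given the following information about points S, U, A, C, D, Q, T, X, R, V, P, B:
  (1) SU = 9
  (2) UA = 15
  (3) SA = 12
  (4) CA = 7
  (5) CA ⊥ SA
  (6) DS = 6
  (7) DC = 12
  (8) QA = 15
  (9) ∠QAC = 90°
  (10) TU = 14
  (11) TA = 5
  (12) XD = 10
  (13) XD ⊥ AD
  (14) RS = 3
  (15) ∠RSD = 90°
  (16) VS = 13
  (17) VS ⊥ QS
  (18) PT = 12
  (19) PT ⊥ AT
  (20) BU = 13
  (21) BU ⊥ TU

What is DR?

Step 1: By the law of cosines on triangle DSR: DR² = 6² + 3² − 2·6·3·cos(90°) = 45, so DR = 3·√5.

Therefore, the length of DR = 3·√5.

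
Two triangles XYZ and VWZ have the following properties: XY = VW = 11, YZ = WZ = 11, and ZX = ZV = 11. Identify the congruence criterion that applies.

The given information provides:
XY = VW = 11, YZ = WZ = 11, and ZX = ZV = 11
This matches the SSS congruence theorem.
All three pairs of corresponding sides are equal (Side-Side-Side).

SSS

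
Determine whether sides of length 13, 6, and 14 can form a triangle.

Yes.
The triangle inequality requires that the sum of any two sides exceeds the third.
Here 6 + 13 = 19 > 14, so the condition is met.

Yes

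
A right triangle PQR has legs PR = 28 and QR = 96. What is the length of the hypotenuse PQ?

PQ = sqrt(28^2 + 96^2) = sqrt(10000) = 100

100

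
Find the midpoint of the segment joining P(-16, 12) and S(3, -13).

The midpoint is the point halfway along the segment.
Move half the horizontal distance: -16 + (3 - -16)/2 = -16 + 19/2 = -13/2
Move half the vertical distance: 12 + (-13 - 12)/2 = 12 + -25/2 = -1/2
Midpoint = (-13/2, -1/2)

(-13/2, -1/2)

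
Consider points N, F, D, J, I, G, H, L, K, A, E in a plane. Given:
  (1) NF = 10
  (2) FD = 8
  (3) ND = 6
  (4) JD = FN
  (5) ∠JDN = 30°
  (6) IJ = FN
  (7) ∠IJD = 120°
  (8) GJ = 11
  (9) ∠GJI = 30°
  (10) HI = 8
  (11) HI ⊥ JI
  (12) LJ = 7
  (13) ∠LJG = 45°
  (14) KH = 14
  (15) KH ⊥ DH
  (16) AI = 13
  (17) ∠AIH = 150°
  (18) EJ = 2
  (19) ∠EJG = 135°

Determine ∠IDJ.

From the given relations: JD = FN = 10; IJ = FN = 10.
Step 1: By the law of cosines on triangle DJI: DI² = 10² + 10² − 2·10·10·cos(120°) = 300, so DI = 10·√3.
Step 2: By the inverse law of cosines on triangle IDJ: cos(∠IDJ) = ((10·√3)² + 10² − 10²) / (2·10·√3·10) = 300/346.41 = 0.866, so ∠IDJ = 30°.

Therefore, the measure of angle ∠IDJ = 30°.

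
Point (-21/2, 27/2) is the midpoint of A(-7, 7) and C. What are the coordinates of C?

Using the midpoint formula: M = ((x1 + x2)/2, (y1 + y2)/2)
We know M = (-21/2, 27/2) and A = (-7, 7)
For x: -21/2 = (-7 + x2)/2, so x2 = 2*-21/2 - -7 = -14
For y: 27/2 = (7 + y2)/2, so y2 = 2*27/2 - 7 = 20
C = (-14, 20)

(-14, 20)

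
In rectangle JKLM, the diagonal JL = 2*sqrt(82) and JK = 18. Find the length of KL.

Using the Pythagorean theorem: d^2 = a^2 + b^2
b^2 = d^2 - a^2
b^2 = 328 - 324
b^2 = 4
b = sqrt(4) = 2

2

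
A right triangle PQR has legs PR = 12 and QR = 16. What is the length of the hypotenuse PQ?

PQ = sqrt(12^2 + 16^2) = sqrt(400) = 20

20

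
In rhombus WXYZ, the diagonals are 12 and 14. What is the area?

Area of a rhombus = (d1 * d2) / 2
Area = (12 * 14) / 2
Area = 168 / 2
Area = 84

84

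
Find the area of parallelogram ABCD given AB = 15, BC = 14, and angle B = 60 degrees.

Area = 15 * 14 * sin(60°) = 210 * sqrt(3)/2 = 105*sqrt(3)

105*sqrt(3)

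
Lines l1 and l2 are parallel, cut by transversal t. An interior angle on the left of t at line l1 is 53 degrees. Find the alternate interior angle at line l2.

Alternate interior angles formed by parallel lines and a transversal are equal.
The given angle is 53 degrees.
The alternate interior angle = 53 degrees.

53 degrees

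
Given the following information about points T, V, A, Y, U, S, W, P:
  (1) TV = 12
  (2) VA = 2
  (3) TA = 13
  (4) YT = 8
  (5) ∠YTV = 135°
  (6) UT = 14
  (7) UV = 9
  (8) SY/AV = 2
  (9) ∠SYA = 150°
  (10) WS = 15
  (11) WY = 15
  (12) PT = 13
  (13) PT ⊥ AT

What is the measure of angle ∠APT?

Step 1: By the law of cosines on triangle PTA: PA² = 13² + 13² − 2·13·13·cos(90°) = 338, so PA = 13·√2.
Step 2: By the inverse law of cosines on triangle APT: cos(∠APT) = ((13·√2)² + 13² − 13²) / (2·13·√2·13) = 338/478 = 0.7071, so ∠APT = 45°.

Therefore, the measure of angle ∠APT = 45°.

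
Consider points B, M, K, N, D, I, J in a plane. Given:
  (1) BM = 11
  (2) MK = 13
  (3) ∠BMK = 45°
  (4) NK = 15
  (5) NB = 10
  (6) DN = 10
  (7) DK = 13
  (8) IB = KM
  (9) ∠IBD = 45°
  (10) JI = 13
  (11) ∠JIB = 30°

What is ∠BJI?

From the given relations: IB = KM = 13.
Step 1: By the law of cosines on triangle JIB: JB² = 13² + 13² − 2·13·13·cos(30°) = 45.28, so JB ≈ 6.73.
Step 2: By the inverse law of cosines on triangle BJI: cos(∠BJI) = (6.73² + 13² − 13²) / (2·6.73·13) = 45.28/174.96 = 0.2588, so ∠BJI = 75°.

Therefore, the measure of angle ∠BJI = 75°.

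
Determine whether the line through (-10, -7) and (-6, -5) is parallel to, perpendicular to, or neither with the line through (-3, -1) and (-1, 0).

Slope of line 1: m1 = (-5 - -7)/(-6 - -10) = 2/4 = 1/2
Slope of line 2: m2 = (0 - -1)/(-1 - -3) = 1/2 = 1/2
Two lines are parallel if and only if they have equal slopes (or both are vertical).
Here m1 = m2 = 1/2, confirming the lines are parallel.

Parallel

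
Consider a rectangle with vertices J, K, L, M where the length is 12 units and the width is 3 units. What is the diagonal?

d = sqrt(12^2 + 3^2) = sqrt(153) = 3*sqrt(17)

3*sqrt(17)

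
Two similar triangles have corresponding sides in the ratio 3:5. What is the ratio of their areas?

Area ratio = (side ratio)^2 = (3/5)^2 = 9:25.

9:25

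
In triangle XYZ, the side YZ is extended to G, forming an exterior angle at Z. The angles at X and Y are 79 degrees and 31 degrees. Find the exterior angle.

The interior angle at Z is 180 - 79 - 31 = 70 degrees.
The exterior angle and interior angle at Z are supplementary:
Exterior angle = 180 - 70 = 110 degrees.

110 degrees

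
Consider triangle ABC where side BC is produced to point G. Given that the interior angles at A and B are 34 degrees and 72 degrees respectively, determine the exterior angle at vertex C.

The interior angle at C is 180 - 34 - 72 = 74 degrees.
The exterior angle and interior angle at C are supplementary:
Exterior angle = 180 - 74 = 106 degrees.

106 degrees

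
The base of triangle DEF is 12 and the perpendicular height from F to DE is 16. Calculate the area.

Area = (1/2) * base * height
Area = (1/2) * 12 * 16
Area = 96

96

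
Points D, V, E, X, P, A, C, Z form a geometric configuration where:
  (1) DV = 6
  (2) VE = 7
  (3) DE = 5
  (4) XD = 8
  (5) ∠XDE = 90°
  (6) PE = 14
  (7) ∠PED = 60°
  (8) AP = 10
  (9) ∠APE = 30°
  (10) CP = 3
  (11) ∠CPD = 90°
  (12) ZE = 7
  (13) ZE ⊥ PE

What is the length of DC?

Step 1: By the law of cosines on triangle DEP: DP² = 5² + 14² − 2·5·14·cos(60°) = 151, so DP = √151.
Step 2: By the law of cosines on triangle DPC: DC² = √151² + 3² − 2·√151·3·cos(90°) = 160, so DC = 4·√10.

Therefore, the length of DC = 4·√10.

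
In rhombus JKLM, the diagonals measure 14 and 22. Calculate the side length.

The diagonals of a rhombus bisect each other at right angles.
Half-diagonals: 14/2 = 7 and 22/2 = 11
side = sqrt(7^2 + 11^2)
side = sqrt(49 + 121)
side = sqrt(170)

sqrt(170)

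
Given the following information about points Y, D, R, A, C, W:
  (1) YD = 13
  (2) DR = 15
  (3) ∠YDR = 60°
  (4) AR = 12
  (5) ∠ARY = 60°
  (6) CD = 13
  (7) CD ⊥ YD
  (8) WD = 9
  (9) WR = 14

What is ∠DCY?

Step 1: By the law of cosines on triangle CDY: CY² = 13² + 13² − 2·13·13·cos(90°) = 338, so CY = 13·√2.
Step 2: By the inverse law of cosines on triangle DCY: cos(∠DCY) = (13² + (13·√2)² − 13²) / (2·13·13·√2) = 338/478 = 0.7071, so ∠DCY = 45°.

Therefore, the measure of angle ∠DCY = 45°.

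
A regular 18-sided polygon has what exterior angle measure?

Each exterior angle of a regular n-gon is 360 / n.
For n = 18: 360 / 18 = 20 degrees.

20 degrees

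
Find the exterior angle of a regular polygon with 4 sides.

Each exterior angle of a regular n-gon is 360 / n.
For n = 4: 360 / 4 = 90 degrees.

90 degrees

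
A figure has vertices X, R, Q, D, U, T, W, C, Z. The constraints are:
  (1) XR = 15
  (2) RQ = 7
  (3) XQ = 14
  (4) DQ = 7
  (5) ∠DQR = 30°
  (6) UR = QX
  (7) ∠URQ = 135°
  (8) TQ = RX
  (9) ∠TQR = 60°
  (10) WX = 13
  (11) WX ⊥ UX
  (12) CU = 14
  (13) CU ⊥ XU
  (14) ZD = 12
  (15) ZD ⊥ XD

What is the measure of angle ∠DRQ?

Step 1: By the law of cosines on triangle RQD: RD² = 7² + 7² − 2·7·7·cos(30°) = 13.13, so RD ≈ 3.62.
Step 2: By the inverse law of cosines on triangle DRQ: cos(∠DRQ) = (3.62² + 7² − 7²) / (2·3.62·7) = 13.13/50.73 = 0.2588, so ∠DRQ = 75°.

Therefore, the measure of angle ∠DRQ = 75°.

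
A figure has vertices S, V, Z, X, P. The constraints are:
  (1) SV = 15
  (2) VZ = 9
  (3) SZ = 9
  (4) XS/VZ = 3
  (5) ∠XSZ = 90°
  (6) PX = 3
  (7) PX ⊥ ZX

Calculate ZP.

From the given relations: XS = 3·VZ = 3·9 = 27.
Step 1: By the law of cosines on triangle ZSX: ZX² = 9² + 27² − 2·9·27·cos(90°) = 810, so ZX = 9·√10.
Step 2: By the law of cosines on triangle ZXP: ZP² = (9·√10)² + 3² − 2·9·√10·3·cos(90°) = 819, so ZP = 3·√91.

Therefore, the length of ZP = 3·√91.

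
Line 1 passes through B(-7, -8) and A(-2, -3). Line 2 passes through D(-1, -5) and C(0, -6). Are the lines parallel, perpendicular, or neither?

Slope of line 1: m1 = (-3 - -8)/(-2 - -7) = 5/5 = 1
Slope of line 2: m2 = (-6 - -5)/(0 - -1) = -1/1 = -1
Two lines are perpendicular when the product of their slopes is -1 (negative reciprocals).
m1 * m2 = (1) * (-1) = -1, confirming perpendicularity.

Perpendicular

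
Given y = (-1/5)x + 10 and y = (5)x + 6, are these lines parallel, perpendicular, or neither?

Slope of line 1: m1 = -1/5
Slope of line 2: m2 = 5
Two lines are perpendicular when the product of their slopes is -1 (negative reciprocals).
m1 * m2 = (-1/5) * (5) = -1, confirming perpendicularity.

Perpendicular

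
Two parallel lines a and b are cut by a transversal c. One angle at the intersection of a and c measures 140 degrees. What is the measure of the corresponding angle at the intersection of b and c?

Corresponding angles are equal: 140 degrees.

140 degrees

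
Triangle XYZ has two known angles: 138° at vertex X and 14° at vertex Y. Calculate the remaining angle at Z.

Let angle Z = x. Then 138 + 14 + x = 180.
x = 180 - 152 = 28 degrees.

28 degrees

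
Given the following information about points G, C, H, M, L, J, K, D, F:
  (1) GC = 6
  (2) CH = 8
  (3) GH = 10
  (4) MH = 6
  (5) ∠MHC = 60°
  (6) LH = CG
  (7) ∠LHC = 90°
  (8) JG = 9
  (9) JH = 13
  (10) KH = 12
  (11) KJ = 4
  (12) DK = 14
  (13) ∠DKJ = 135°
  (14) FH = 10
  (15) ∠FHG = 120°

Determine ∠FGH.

Step 1: By the law of cosines on triangle GHF: GF² = 10² + 10² − 2·10·10·cos(120°) = 300, so GF = 10·√3.
Step 2: By the inverse law of cosines on triangle FGH: cos(∠FGH) = ((10·√3)² + 10² − 10²) / (2·10·√3·10) = 300/346.41 = 0.866, so ∠FGH = 30°.

Therefore, the measure of angle ∠FGH = 30°.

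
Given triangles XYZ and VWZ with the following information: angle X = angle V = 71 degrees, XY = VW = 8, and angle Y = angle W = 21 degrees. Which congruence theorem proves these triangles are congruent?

Consider the given information: angle X = angle V = 71 degrees, XY = VW = 8, and angle Y = angle W = 21 degrees
This is not SAS or HL: SAS requires two sides and the included angle between them. HL only applies to right triangles with matching hypotenuse and leg.
The correct criterion is ASA. Two pairs of corresponding angles and the included side are equal (Angle-Side-Angle).

ASA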